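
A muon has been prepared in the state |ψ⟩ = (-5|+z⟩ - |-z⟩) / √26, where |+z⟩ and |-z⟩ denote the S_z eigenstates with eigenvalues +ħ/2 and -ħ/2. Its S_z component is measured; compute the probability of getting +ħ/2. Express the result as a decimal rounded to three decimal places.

The +ħ/2 outcome corresponds to |+z⟩. Its amplitude in |ψ⟩ is -5/√26.
P = |-5|² / 26 = 25/26.

0.962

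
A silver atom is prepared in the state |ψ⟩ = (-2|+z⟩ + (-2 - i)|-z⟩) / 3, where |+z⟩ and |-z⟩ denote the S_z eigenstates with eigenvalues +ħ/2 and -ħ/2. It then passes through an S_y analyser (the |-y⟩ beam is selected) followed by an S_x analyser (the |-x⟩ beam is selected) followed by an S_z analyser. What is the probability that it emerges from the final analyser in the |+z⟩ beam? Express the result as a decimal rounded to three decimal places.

First analyser (S_y): P(|-y⟩) = |⟨-y|ψ⟩|² = 5/18.
After stage 1 the state is |-y⟩; P(|-x⟩) = |⟨-x|-y⟩|² = 1/2.
After stage 2 the state is |-x⟩; P(|+z⟩) = |⟨+z|-x⟩|² = 1/2.
Joint probability = 5/18 × 1/2 × 1/2 = 0.069.

0.069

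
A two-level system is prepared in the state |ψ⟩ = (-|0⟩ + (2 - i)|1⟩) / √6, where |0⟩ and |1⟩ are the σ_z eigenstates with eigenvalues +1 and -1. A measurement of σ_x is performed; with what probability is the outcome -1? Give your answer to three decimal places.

|-x⟩ = (|0⟩ - |1⟩)/√2, so ⟨-x|ψ⟩ = (-3 + i) / (√2·√6).
P = |-3 + i|² / 12 = 10/12.

0.833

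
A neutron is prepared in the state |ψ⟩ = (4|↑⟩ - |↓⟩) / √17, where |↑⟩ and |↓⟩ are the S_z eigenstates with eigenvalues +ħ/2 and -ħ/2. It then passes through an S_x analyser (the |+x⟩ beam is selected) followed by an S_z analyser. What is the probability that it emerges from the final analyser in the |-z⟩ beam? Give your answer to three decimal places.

0.132

First analyser (S_x): P(|+x⟩) = |⟨+x|ψ⟩|² = 9/34.
After stage 1 the state is |+x⟩; P(|-z⟩) = |⟨-z|+x⟩|² = 1/2.
Joint probability = 9/34 × 1/2 = 0.132.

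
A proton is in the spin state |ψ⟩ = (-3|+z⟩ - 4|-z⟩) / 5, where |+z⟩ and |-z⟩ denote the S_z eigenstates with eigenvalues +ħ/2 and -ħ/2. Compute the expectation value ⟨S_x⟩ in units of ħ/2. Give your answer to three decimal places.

⟨σ_x⟩ = 2 Re(a* b)/(|a|²+|b|²) with a = -3, b = -4.
a* b = 12, so ⟨σ_x⟩ = 24/25.
⟨S_x⟩ = (ħ/2)·⟨σ_x⟩.

0.960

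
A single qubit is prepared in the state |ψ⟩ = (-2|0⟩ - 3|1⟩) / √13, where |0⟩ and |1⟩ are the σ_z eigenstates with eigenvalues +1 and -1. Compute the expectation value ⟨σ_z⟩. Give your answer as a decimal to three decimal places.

⟨σ_z⟩ = |a|² - |b|² divided by |a|²+|b|², with a, b the |0⟩, |1⟩ amplitudes.
= (4 - 9)/13 = -5/13.

-0.385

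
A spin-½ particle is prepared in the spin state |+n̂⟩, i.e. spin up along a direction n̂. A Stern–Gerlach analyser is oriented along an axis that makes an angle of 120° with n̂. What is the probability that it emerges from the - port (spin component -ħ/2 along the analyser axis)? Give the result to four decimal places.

0.7500

For spin-½, the probability of finding spin-up along an axis at angle θ to the initial spin direction is cos²(θ/2); spin-down is sin²(θ/2).
θ = 120°, so P = sin²(60°) ≈ 0.7500.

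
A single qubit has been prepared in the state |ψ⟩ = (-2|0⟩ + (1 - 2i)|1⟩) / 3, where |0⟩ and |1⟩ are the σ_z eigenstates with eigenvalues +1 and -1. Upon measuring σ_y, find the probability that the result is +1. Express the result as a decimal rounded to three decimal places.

|+y⟩ = (|0⟩ + i|1⟩)/√2, so ⟨+y|ψ⟩ = (-4 - i) / (√2·3).
P = |-4 - i|² / 18 = 17/18.

0.944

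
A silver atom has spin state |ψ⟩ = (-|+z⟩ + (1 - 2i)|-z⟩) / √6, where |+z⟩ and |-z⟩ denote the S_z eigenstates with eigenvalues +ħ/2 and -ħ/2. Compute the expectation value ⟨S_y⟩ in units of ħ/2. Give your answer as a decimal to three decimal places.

⟨σ_y⟩ = 2 Im(a* b)/(|a|²+|b|²) with a = -1, b = (1 - 2i).
a* b = (-1 + 2i), so ⟨σ_y⟩ = 4/6.
⟨S_y⟩ = (ħ/2)·⟨σ_y⟩.

0.667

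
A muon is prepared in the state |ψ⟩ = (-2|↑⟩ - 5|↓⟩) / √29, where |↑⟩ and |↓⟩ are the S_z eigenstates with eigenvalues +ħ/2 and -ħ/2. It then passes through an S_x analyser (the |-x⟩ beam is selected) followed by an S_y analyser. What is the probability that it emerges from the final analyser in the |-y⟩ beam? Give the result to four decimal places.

0.0776

First analyser (S_x): P(|-x⟩) = |⟨-x|ψ⟩|² = 9/58.
After stage 1 the state is |-x⟩; P(|-y⟩) = |⟨-y|-x⟩|² = 1/2.
Joint probability = 9/58 × 1/2 = 0.0776.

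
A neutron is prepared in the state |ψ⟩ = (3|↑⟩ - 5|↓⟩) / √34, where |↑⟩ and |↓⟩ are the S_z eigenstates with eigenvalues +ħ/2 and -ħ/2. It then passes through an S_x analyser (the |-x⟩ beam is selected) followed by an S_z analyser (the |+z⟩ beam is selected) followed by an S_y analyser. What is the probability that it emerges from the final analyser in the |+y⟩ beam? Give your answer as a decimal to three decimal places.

0.235

First analyser (S_x): P(|-x⟩) = |⟨-x|ψ⟩|² = 64/68.
After stage 1 the state is |-x⟩; P(|+z⟩) = |⟨+z|-x⟩|² = 1/2.
After stage 2 the state is |+z⟩; P(|+y⟩) = |⟨+y|+z⟩|² = 1/2.
Joint probability = 64/68 × 1/2 × 1/2 = 0.235.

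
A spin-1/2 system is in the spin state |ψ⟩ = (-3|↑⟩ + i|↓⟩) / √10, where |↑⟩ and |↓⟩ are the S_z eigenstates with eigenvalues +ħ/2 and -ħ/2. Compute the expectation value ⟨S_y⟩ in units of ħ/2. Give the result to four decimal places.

-0.6000

⟨σ_y⟩ = 2 Im(a* b)/(|a|²+|b|²) with a = -3, b = i.
a* b = -3i, so ⟨σ_y⟩ = -6/10.
⟨S_y⟩ = (ħ/2)·⟨σ_y⟩.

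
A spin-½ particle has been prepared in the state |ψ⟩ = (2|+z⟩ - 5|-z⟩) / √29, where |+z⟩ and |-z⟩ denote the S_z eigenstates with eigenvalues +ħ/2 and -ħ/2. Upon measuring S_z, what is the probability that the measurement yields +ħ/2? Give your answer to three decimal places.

0.138

The +ħ/2 outcome corresponds to |+z⟩. Its amplitude in |ψ⟩ is 2/√29.
P = |2|² / 29 = 4/29.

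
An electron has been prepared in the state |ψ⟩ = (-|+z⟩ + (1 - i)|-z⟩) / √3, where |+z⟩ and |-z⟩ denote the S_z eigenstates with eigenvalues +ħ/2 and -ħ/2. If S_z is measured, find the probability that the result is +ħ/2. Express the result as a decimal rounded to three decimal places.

0.333

The +ħ/2 outcome corresponds to |+z⟩. Its amplitude in |ψ⟩ is -1/√3.
P = |-1|² / 3 = 1/3.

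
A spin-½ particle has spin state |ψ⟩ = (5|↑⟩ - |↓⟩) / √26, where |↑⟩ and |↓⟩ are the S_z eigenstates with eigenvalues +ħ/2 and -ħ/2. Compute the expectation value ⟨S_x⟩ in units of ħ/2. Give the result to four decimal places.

⟨σ_x⟩ = 2 Re(a* b)/(|a|²+|b|²) with a = 5, b = -1.
a* b = -5, so ⟨σ_x⟩ = -10/26.
⟨S_x⟩ = (ħ/2)·⟨σ_x⟩.

-0.3846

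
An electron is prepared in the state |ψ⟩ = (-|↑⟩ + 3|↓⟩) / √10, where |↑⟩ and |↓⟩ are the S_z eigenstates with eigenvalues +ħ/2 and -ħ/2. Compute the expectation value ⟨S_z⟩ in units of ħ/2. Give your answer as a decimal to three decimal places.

⟨σ_z⟩ = |a|² - |b|² divided by |a|²+|b|², with a, b the |↑⟩, |↓⟩ amplitudes.
= (1 - 9)/10 = -8/10.
⟨S_z⟩ = (ħ/2)·⟨σ_z⟩.

-0.800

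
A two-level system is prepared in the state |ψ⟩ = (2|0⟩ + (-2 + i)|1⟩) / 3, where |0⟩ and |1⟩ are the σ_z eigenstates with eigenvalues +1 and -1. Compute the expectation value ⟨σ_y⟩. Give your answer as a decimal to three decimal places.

0.444

⟨σ_y⟩ = 2 Im(a* b)/(|a|²+|b|²) with a = 2, b = (-2 + i).
a* b = (-4 + 2i), so ⟨σ_y⟩ = 4/9.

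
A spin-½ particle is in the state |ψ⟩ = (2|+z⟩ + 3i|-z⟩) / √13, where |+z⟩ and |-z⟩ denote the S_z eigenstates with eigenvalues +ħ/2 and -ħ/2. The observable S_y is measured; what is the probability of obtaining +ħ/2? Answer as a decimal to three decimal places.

0.962

|+y⟩ = (|+z⟩ + i|-z⟩)/√2, so ⟨+y|ψ⟩ = (5) / (√2·√13).
P = |5|² / 26 = 25/26.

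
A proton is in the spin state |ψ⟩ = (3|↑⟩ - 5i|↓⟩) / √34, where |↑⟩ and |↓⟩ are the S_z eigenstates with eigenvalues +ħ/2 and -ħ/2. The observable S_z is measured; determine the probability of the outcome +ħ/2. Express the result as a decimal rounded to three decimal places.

The +ħ/2 outcome corresponds to |↑⟩. Its amplitude in |ψ⟩ is 3/√34.
P = |3|² / 34 = 9/34.

0.265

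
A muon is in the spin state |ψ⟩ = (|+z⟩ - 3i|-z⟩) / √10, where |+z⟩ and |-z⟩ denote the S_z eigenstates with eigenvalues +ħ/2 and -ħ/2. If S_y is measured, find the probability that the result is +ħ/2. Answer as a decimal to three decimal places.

|+y⟩ = (|+z⟩ + i|-z⟩)/√2, so ⟨+y|ψ⟩ = (-2) / (√2·√10).
P = |-2|² / 20 = 4/20.

0.200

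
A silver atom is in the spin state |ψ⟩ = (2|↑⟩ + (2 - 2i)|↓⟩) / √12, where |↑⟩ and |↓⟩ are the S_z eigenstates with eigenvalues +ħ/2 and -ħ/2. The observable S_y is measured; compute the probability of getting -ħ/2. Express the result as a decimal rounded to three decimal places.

0.833

|-y⟩ = (|↑⟩ - i|↓⟩)/√2, so ⟨-y|ψ⟩ = (4 + 2i) / (√2·√12).
P = |4 + 2i|² / 24 = 20/24.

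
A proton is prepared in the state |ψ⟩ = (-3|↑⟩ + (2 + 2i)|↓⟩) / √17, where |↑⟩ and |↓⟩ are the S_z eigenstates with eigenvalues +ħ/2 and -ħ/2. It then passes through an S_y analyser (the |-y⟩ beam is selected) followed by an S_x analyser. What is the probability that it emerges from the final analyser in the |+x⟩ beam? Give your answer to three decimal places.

First analyser (S_y): P(|-y⟩) = |⟨-y|ψ⟩|² = 29/34.
After stage 1 the state is |-y⟩; P(|+x⟩) = |⟨+x|-y⟩|² = 1/2.
Joint probability = 29/34 × 1/2 = 0.426.

0.426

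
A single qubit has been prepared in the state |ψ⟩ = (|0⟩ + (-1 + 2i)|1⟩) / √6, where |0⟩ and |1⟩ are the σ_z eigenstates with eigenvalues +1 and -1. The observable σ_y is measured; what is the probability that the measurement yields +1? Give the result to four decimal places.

0.8333

|+y⟩ = (|0⟩ + i|1⟩)/√2, so ⟨+y|ψ⟩ = (3 + i) / (√2·√6).
P = |3 + i|² / 12 = 10/12.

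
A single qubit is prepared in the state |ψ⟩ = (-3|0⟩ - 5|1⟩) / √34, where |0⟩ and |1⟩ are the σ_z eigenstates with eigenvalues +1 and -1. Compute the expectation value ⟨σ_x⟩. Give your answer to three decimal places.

⟨σ_x⟩ = 2 Re(a* b)/(|a|²+|b|²) with a = -3, b = -5.
a* b = 15, so ⟨σ_x⟩ = 30/34.

0.882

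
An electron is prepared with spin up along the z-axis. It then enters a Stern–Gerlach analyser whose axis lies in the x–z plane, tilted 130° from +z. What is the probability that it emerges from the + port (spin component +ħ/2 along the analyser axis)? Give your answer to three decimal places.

0.179

For spin-½, the probability of finding spin-up along an axis at angle θ to the initial spin direction is cos²(θ/2); spin-down is sin²(θ/2).
θ = 130°, so P = cos²(65°) ≈ 0.179.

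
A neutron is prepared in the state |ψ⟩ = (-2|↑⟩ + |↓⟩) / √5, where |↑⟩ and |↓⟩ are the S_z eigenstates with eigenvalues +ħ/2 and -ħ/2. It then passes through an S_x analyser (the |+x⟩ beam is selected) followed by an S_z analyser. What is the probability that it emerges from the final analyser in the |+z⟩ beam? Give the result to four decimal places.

0.0500

First analyser (S_x): P(|+x⟩) = |⟨+x|ψ⟩|² = 1/10.
After stage 1 the state is |+x⟩; P(|+z⟩) = |⟨+z|+x⟩|² = 1/2.
Joint probability = 1/10 × 1/2 = 0.0500.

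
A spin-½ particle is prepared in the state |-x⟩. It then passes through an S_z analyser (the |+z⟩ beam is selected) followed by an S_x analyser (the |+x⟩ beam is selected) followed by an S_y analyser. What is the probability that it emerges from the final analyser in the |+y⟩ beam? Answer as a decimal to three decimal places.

0.125

First analyser (S_z): from |-x⟩, P(|+z⟩) = 1/2.
After stage 1 the state is |+z⟩; P(|+x⟩) = |⟨+x|+z⟩|² = 1/2.
After stage 2 the state is |+x⟩; P(|+y⟩) = |⟨+y|+x⟩|² = 1/2.
Joint probability = 1/2 × 1/2 × 1/2 = 0.125.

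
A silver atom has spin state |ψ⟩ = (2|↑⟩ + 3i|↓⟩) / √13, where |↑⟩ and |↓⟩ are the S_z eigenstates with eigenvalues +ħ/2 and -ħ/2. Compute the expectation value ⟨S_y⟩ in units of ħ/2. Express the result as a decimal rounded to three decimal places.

⟨σ_y⟩ = 2 Im(a* b)/(|a|²+|b|²) with a = 2, b = 3i.
a* b = 6i, so ⟨σ_y⟩ = 12/13.
⟨S_y⟩ = (ħ/2)·⟨σ_y⟩.

0.923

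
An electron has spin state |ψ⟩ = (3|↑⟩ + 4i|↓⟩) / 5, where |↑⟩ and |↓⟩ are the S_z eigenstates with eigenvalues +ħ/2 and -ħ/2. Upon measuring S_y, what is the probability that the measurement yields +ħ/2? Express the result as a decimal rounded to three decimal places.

0.980

|+y⟩ = (|↑⟩ + i|↓⟩)/√2, so ⟨+y|ψ⟩ = (7) / (√2·5).
P = |7|² / 50 = 49/50.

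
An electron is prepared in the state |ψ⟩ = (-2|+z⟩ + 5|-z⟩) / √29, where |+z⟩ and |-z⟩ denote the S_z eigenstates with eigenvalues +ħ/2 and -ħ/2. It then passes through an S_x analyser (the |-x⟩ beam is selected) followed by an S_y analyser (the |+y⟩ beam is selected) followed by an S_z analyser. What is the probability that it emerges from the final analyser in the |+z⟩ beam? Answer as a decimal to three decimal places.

0.211

First analyser (S_x): P(|-x⟩) = |⟨-x|ψ⟩|² = 49/58.
After stage 1 the state is |-x⟩; P(|+y⟩) = |⟨+y|-x⟩|² = 1/2.
After stage 2 the state is |+y⟩; P(|+z⟩) = |⟨+z|+y⟩|² = 1/2.
Joint probability = 49/58 × 1/2 × 1/2 = 0.211.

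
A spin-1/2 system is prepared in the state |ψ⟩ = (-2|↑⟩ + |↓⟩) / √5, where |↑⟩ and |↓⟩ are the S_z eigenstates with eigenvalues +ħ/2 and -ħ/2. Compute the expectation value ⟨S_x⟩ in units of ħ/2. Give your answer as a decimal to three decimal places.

-0.800

⟨σ_x⟩ = 2 Re(a* b)/(|a|²+|b|²) with a = -2, b = 1.
a* b = -2, so ⟨σ_x⟩ = -4/5.
⟨S_x⟩ = (ħ/2)·⟨σ_x⟩.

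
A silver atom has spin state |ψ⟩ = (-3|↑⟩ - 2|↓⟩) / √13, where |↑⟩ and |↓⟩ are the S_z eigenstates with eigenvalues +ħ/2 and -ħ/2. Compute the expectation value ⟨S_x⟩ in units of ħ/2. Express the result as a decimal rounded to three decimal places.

0.923

⟨σ_x⟩ = 2 Re(a* b)/(|a|²+|b|²) with a = -3, b = -2.
a* b = 6, so ⟨σ_x⟩ = 12/13.
⟨S_x⟩ = (ħ/2)·⟨σ_x⟩.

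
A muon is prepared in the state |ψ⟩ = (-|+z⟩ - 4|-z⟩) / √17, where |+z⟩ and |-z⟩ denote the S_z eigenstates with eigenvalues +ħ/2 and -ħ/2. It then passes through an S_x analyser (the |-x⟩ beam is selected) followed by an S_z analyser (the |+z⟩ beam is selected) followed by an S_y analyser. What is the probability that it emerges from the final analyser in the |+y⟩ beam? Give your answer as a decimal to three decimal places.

First analyser (S_x): P(|-x⟩) = |⟨-x|ψ⟩|² = 9/34.
After stage 1 the state is |-x⟩; P(|+z⟩) = |⟨+z|-x⟩|² = 1/2.
After stage 2 the state is |+z⟩; P(|+y⟩) = |⟨+y|+z⟩|² = 1/2.
Joint probability = 9/34 × 1/2 × 1/2 = 0.066.

0.066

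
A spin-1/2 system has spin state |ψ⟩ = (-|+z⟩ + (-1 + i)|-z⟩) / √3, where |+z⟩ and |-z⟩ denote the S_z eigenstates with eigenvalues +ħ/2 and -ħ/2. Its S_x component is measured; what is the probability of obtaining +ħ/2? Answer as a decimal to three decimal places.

0.833

|+x⟩ = (|+z⟩ + |-z⟩)/√2, so ⟨+x|ψ⟩ = (-2 + i) / (√2·√3).
P = |-2 + i|² / 6 = 5/6.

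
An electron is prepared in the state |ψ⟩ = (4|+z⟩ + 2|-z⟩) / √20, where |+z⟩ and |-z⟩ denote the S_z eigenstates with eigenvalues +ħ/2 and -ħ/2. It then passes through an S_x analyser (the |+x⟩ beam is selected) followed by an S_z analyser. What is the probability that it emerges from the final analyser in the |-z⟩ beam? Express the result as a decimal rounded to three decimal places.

First analyser (S_x): P(|+x⟩) = |⟨+x|ψ⟩|² = 36/40.
After stage 1 the state is |+x⟩; P(|-z⟩) = |⟨-z|+x⟩|² = 1/2.
Joint probability = 36/40 × 1/2 = 0.450.

0.450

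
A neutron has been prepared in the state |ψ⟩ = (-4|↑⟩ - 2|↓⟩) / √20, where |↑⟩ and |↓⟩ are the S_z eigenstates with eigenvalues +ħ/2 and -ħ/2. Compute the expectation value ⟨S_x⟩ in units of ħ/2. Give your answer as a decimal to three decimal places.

0.800

⟨σ_x⟩ = 2 Re(a* b)/(|a|²+|b|²) with a = -4, b = -2.
a* b = 8, so ⟨σ_x⟩ = 16/20.
⟨S_x⟩ = (ħ/2)·⟨σ_x⟩.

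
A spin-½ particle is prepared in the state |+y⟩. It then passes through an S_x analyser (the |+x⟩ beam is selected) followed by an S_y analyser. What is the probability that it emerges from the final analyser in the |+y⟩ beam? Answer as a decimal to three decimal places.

First analyser (S_x): from |+y⟩, P(|+x⟩) = 1/2.
After stage 1 the state is |+x⟩; P(|+y⟩) = |⟨+y|+x⟩|² = 1/2.
Joint probability = 1/2 × 1/2 = 0.250.

0.250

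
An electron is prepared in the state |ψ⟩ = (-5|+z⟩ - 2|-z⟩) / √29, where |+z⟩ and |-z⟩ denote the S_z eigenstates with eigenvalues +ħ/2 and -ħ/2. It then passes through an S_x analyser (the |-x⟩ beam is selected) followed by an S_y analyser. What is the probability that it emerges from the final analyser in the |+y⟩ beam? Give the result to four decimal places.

0.0776

First analyser (S_x): P(|-x⟩) = |⟨-x|ψ⟩|² = 9/58.
After stage 1 the state is |-x⟩; P(|+y⟩) = |⟨+y|-x⟩|² = 1/2.
Joint probability = 9/58 × 1/2 = 0.0776.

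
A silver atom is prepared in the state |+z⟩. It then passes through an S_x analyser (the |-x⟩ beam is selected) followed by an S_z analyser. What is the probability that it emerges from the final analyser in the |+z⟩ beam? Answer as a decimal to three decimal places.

First analyser (S_x): from |+z⟩, P(|-x⟩) = 1/2.
After stage 1 the state is |-x⟩; P(|+z⟩) = |⟨+z|-x⟩|² = 1/2.
Joint probability = 1/2 × 1/2 = 0.250.

0.250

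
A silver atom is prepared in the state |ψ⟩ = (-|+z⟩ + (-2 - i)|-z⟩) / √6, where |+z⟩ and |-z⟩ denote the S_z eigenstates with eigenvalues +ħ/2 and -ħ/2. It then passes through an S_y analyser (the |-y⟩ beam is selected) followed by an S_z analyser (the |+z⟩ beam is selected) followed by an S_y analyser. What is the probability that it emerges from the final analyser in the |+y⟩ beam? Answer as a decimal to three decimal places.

0.083

First analyser (S_y): P(|-y⟩) = |⟨-y|ψ⟩|² = 4/12.
After stage 1 the state is |-y⟩; P(|+z⟩) = |⟨+z|-y⟩|² = 1/2.
After stage 2 the state is |+z⟩; P(|+y⟩) = |⟨+y|+z⟩|² = 1/2.
Joint probability = 4/12 × 1/2 × 1/2 = 0.083.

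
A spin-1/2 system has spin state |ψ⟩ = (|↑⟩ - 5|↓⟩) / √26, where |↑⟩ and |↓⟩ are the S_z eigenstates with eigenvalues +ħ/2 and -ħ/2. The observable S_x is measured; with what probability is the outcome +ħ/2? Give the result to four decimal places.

0.3077

|+x⟩ = (|↑⟩ + |↓⟩)/√2, so ⟨+x|ψ⟩ = (-4) / (√2·√26).
P = |-4|² / 52 = 16/52.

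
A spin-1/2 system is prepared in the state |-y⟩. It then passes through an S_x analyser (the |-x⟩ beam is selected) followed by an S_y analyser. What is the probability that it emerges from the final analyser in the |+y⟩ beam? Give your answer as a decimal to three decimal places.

0.250

First analyser (S_x): from |-y⟩, P(|-x⟩) = 1/2.
After stage 1 the state is |-x⟩; P(|+y⟩) = |⟨+y|-x⟩|² = 1/2.
Joint probability = 1/2 × 1/2 = 0.250.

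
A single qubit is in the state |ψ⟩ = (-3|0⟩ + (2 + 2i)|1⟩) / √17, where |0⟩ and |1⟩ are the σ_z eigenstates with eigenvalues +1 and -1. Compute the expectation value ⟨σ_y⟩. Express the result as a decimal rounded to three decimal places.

-0.706

⟨σ_y⟩ = 2 Im(a* b)/(|a|²+|b|²) with a = -3, b = (2 + 2i).
a* b = (-6 - 6i), so ⟨σ_y⟩ = -12/17.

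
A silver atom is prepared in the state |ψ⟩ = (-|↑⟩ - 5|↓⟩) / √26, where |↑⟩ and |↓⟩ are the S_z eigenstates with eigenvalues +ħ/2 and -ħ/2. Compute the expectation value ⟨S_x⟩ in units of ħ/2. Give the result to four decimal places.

⟨σ_x⟩ = 2 Re(a* b)/(|a|²+|b|²) with a = -1, b = -5.
a* b = 5, so ⟨σ_x⟩ = 10/26.
⟨S_x⟩ = (ħ/2)·⟨σ_x⟩.

0.3846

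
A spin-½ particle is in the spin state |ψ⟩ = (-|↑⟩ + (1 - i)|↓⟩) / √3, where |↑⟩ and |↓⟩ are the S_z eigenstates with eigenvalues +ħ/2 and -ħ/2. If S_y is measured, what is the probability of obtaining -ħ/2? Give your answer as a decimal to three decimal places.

0.167

|-y⟩ = (|↑⟩ - i|↓⟩)/√2, so ⟨-y|ψ⟩ = (i) / (√2·√3).
P = |i|² / 6 = 1/6.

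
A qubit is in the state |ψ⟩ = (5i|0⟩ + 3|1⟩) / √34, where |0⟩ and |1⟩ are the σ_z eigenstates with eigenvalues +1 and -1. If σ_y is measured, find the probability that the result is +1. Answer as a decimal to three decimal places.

|+y⟩ = (|0⟩ + i|1⟩)/√2, so ⟨+y|ψ⟩ = (2i) / (√2·√34).
P = |2i|² / 68 = 4/68.

0.059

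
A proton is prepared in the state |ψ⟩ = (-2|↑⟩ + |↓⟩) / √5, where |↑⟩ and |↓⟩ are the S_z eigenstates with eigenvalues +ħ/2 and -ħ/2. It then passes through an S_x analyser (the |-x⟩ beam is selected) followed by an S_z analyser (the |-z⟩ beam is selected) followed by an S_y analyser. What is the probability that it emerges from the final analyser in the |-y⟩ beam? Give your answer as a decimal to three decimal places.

0.225

First analyser (S_x): P(|-x⟩) = |⟨-x|ψ⟩|² = 9/10.
After stage 1 the state is |-x⟩; P(|-z⟩) = |⟨-z|-x⟩|² = 1/2.
After stage 2 the state is |-z⟩; P(|-y⟩) = |⟨-y|-z⟩|² = 1/2.
Joint probability = 9/10 × 1/2 × 1/2 = 0.225.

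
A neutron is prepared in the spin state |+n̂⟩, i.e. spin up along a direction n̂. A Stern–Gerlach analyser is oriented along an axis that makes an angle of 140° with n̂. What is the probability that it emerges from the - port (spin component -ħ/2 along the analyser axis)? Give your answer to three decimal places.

For spin-½, the probability of finding spin-up along an axis at angle θ to the initial spin direction is cos²(θ/2); spin-down is sin²(θ/2).
θ = 140°, so P = sin²(70°) ≈ 0.883.

0.883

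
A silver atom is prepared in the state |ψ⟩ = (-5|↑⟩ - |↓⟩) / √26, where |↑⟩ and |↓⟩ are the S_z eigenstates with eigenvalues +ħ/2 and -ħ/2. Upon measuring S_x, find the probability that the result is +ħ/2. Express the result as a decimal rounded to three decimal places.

|+x⟩ = (|↑⟩ + |↓⟩)/√2, so ⟨+x|ψ⟩ = (-6) / (√2·√26).
P = |-6|² / 52 = 36/52.

0.692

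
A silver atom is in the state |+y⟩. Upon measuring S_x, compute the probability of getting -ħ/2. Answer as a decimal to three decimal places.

In the S_z basis, |+y⟩ = (|↑⟩ + i|↓⟩)/√2 and |-x⟩ = (|↑⟩ - |↓⟩)/√2.
|⟨-x|+y⟩|² = 1/2.

0.500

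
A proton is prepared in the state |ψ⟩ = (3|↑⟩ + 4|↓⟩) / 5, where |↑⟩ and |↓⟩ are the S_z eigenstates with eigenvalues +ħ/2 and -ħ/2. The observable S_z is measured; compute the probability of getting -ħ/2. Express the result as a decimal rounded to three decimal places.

0.640

The -ħ/2 outcome corresponds to |↓⟩. Its amplitude in |ψ⟩ is 4/5.
P = |4|² / 25 = 16/25.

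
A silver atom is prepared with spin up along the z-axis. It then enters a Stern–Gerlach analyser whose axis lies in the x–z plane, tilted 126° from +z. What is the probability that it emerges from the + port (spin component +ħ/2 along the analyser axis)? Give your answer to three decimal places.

For spin-½, the probability of finding spin-up along an axis at angle θ to the initial spin direction is cos²(θ/2); spin-down is sin²(θ/2).
θ = 126°, so P = cos²(63°) ≈ 0.206.

0.206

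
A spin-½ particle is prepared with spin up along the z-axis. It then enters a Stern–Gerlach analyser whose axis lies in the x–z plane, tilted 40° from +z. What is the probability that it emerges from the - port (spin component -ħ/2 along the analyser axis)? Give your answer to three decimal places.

0.117

For spin-½, the probability of finding spin-up along an axis at angle θ to the initial spin direction is cos²(θ/2); spin-down is sin²(θ/2).
θ = 40°, so P = sin²(20°) ≈ 0.117.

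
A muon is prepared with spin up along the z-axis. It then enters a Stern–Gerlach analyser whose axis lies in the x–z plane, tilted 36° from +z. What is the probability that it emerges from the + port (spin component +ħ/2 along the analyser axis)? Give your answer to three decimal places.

For spin-½, the probability of finding spin-up along an axis at angle θ to the initial spin direction is cos²(θ/2); spin-down is sin²(θ/2).
θ = 36°, so P = cos²(18°) ≈ 0.905.

0.905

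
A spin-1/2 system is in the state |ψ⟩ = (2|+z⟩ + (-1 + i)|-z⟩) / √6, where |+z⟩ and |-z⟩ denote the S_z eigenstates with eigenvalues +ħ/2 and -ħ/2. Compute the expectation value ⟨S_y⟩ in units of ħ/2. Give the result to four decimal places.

0.6667

⟨σ_y⟩ = 2 Im(a* b)/(|a|²+|b|²) with a = 2, b = (-1 + i).
a* b = (-2 + 2i), so ⟨σ_y⟩ = 4/6.
⟨S_y⟩ = (ħ/2)·⟨σ_y⟩.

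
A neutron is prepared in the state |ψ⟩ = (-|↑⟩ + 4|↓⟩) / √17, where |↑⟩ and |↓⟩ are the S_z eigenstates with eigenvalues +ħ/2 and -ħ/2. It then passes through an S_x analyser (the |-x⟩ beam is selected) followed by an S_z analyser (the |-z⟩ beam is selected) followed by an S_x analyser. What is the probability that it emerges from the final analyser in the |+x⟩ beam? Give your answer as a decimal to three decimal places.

First analyser (S_x): P(|-x⟩) = |⟨-x|ψ⟩|² = 25/34.
After stage 1 the state is |-x⟩; P(|-z⟩) = |⟨-z|-x⟩|² = 1/2.
After stage 2 the state is |-z⟩; P(|+x⟩) = |⟨+x|-z⟩|² = 1/2.
Joint probability = 25/34 × 1/2 × 1/2 = 0.184.

0.184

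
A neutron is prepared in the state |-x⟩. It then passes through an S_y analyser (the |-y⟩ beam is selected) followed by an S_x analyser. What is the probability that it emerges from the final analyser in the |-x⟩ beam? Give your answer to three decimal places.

0.250

First analyser (S_y): from |-x⟩, P(|-y⟩) = 1/2.
After stage 1 the state is |-y⟩; P(|-x⟩) = |⟨-x|-y⟩|² = 1/2.
Joint probability = 1/2 × 1/2 = 0.250.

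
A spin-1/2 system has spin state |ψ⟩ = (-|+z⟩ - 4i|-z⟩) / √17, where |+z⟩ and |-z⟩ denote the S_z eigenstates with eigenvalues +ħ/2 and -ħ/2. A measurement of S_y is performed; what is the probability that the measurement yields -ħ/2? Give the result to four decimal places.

0.2647

|-y⟩ = (|+z⟩ - i|-z⟩)/√2, so ⟨-y|ψ⟩ = (3) / (√2·√17).
P = |3|² / 34 = 9/34.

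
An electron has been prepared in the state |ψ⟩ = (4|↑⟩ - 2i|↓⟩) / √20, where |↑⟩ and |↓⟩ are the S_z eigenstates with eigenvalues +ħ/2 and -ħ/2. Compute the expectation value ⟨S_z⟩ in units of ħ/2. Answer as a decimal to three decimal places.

0.600

⟨σ_z⟩ = |a|² - |b|² divided by |a|²+|b|², with a, b the |↑⟩, |↓⟩ amplitudes.
= (16 - 4)/20 = 12/20.
⟨S_z⟩ = (ħ/2)·⟨σ_z⟩.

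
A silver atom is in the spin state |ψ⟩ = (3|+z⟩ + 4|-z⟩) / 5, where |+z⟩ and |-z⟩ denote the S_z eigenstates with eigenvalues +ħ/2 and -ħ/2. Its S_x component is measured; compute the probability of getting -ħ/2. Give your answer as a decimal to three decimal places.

|-x⟩ = (|+z⟩ - |-z⟩)/√2, so ⟨-x|ψ⟩ = (-1) / (√2·5).
P = |-1|² / 50 = 1/50.

0.020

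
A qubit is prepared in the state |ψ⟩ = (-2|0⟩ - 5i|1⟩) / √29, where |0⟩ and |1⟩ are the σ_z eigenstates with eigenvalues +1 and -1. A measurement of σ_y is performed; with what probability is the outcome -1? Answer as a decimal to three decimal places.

0.155

|-y⟩ = (|0⟩ - i|1⟩)/√2, so ⟨-y|ψ⟩ = (3) / (√2·√29).
P = |3|² / 58 = 9/58.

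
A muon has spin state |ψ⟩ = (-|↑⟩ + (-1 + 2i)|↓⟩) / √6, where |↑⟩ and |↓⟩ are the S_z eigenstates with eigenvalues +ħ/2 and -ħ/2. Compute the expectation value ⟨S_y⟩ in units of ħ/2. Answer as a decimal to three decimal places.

⟨σ_y⟩ = 2 Im(a* b)/(|a|²+|b|²) with a = -1, b = (-1 + 2i).
a* b = (1 - 2i), so ⟨σ_y⟩ = -4/6.
⟨S_y⟩ = (ħ/2)·⟨σ_y⟩.

-0.667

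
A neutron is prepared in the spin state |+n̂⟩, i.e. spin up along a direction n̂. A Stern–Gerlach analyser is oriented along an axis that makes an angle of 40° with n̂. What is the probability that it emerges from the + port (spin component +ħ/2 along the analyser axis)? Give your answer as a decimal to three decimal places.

For spin-½, the probability of finding spin-up along an axis at angle θ to the initial spin direction is cos²(θ/2); spin-down is sin²(θ/2).
θ = 40°, so P = cos²(20°) ≈ 0.883.

0.883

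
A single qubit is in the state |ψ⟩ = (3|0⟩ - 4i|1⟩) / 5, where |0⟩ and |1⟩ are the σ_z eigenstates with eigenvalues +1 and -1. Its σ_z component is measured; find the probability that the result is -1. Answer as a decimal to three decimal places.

The -1 outcome corresponds to |1⟩. Its amplitude in |ψ⟩ is -4i/5.
P = |-4i|² / 25 = 16/25.

0.640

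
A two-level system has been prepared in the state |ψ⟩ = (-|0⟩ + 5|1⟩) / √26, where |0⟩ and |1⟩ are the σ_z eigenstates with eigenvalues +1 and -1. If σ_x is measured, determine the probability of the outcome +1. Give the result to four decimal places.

0.3077

|+x⟩ = (|0⟩ + |1⟩)/√2, so ⟨+x|ψ⟩ = (4) / (√2·√26).
P = |4|² / 52 = 16/52.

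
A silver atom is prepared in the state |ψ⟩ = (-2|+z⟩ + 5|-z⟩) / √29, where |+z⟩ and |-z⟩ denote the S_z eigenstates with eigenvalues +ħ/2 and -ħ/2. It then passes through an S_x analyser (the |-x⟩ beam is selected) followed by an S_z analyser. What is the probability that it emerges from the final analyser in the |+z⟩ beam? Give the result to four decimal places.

First analyser (S_x): P(|-x⟩) = |⟨-x|ψ⟩|² = 49/58.
After stage 1 the state is |-x⟩; P(|+z⟩) = |⟨+z|-x⟩|² = 1/2.
Joint probability = 49/58 × 1/2 = 0.4224.

0.4224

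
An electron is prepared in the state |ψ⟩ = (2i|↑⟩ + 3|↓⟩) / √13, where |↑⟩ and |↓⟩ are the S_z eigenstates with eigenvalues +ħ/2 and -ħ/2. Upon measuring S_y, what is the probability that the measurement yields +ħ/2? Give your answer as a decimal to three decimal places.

|+y⟩ = (|↑⟩ + i|↓⟩)/√2, so ⟨+y|ψ⟩ = (-i) / (√2·√13).
P = |-i|² / 26 = 1/26.

0.038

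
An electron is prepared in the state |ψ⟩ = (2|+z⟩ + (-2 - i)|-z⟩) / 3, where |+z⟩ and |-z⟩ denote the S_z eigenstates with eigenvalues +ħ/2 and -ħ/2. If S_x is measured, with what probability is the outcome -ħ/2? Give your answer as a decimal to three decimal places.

|-x⟩ = (|+z⟩ - |-z⟩)/√2, so ⟨-x|ψ⟩ = (4 + i) / (√2·3).
P = |4 + i|² / 18 = 17/18.

0.944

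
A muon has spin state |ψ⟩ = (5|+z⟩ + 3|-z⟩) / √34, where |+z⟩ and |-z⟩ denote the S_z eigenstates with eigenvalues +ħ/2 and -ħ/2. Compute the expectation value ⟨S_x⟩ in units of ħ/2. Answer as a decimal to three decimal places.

0.882

⟨σ_x⟩ = 2 Re(a* b)/(|a|²+|b|²) with a = 5, b = 3.
a* b = 15, so ⟨σ_x⟩ = 30/34.
⟨S_x⟩ = (ħ/2)·⟨σ_x⟩.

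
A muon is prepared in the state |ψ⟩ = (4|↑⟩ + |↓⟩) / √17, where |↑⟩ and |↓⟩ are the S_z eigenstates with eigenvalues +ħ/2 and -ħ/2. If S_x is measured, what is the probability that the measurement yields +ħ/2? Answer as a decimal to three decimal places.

|+x⟩ = (|↑⟩ + |↓⟩)/√2, so ⟨+x|ψ⟩ = (5) / (√2·√17).
P = |5|² / 34 = 25/34.

0.735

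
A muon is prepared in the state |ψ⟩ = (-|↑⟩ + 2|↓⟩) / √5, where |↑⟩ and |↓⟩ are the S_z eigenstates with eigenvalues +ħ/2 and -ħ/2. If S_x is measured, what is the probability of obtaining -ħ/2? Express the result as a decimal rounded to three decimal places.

0.900

|-x⟩ = (|↑⟩ - |↓⟩)/√2, so ⟨-x|ψ⟩ = (-3) / (√2·√5).
P = |-3|² / 10 = 9/10.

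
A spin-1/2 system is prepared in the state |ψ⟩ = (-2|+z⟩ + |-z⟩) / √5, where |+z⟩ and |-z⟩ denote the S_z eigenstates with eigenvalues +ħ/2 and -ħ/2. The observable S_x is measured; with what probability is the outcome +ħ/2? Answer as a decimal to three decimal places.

|+x⟩ = (|+z⟩ + |-z⟩)/√2, so ⟨+x|ψ⟩ = (-1) / (√2·√5).
P = |-1|² / 10 = 1/10.

0.100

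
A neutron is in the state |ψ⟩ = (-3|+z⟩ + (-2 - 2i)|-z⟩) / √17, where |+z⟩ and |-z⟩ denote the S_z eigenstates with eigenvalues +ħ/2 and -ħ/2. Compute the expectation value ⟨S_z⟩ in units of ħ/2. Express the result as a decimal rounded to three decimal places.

0.059

⟨σ_z⟩ = |a|² - |b|² divided by |a|²+|b|², with a, b the |+z⟩, |-z⟩ amplitudes.
= (9 - 8)/17 = 1/17.
⟨S_z⟩ = (ħ/2)·⟨σ_z⟩.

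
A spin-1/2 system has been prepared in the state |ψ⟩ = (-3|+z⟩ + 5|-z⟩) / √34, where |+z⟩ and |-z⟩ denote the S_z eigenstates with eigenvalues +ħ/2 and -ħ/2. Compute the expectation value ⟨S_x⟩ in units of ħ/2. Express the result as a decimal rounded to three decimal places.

-0.882

⟨σ_x⟩ = 2 Re(a* b)/(|a|²+|b|²) with a = -3, b = 5.
a* b = -15, so ⟨σ_x⟩ = -30/34.
⟨S_x⟩ = (ħ/2)·⟨σ_x⟩.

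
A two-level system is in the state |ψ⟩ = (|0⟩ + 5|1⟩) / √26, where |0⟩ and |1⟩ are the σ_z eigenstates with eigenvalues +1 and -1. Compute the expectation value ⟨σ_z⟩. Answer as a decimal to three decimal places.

⟨σ_z⟩ = |a|² - |b|² divided by |a|²+|b|², with a, b the |0⟩, |1⟩ amplitudes.
= (1 - 25)/26 = -24/26.

-0.923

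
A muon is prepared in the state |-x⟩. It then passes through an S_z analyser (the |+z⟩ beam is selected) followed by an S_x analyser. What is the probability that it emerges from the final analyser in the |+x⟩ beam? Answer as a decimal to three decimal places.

0.250

First analyser (S_z): from |-x⟩, P(|+z⟩) = 1/2.
After stage 1 the state is |+z⟩; P(|+x⟩) = |⟨+x|+z⟩|² = 1/2.
Joint probability = 1/2 × 1/2 = 0.250.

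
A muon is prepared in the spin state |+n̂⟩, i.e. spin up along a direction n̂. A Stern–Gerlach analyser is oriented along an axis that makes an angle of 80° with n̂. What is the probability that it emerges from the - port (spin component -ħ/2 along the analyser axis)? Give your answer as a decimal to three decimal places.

For spin-½, the probability of finding spin-up along an axis at angle θ to the initial spin direction is cos²(θ/2); spin-down is sin²(θ/2).
θ = 80°, so P = sin²(40°) ≈ 0.413.

0.413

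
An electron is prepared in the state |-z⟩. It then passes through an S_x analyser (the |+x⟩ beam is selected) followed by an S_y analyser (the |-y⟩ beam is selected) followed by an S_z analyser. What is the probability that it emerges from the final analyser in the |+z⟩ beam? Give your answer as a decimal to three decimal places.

First analyser (S_x): from |-z⟩, P(|+x⟩) = 1/2.
After stage 1 the state is |+x⟩; P(|-y⟩) = |⟨-y|+x⟩|² = 1/2.
After stage 2 the state is |-y⟩; P(|+z⟩) = |⟨+z|-y⟩|² = 1/2.
Joint probability = 1/2 × 1/2 × 1/2 = 0.125.

0.125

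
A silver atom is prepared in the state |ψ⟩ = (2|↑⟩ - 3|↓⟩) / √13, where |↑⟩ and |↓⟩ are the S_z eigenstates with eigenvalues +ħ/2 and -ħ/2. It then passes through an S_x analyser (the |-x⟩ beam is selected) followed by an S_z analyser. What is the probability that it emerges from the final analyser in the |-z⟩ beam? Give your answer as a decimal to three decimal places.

First analyser (S_x): P(|-x⟩) = |⟨-x|ψ⟩|² = 25/26.
After stage 1 the state is |-x⟩; P(|-z⟩) = |⟨-z|-x⟩|² = 1/2.
Joint probability = 25/26 × 1/2 = 0.481.

0.481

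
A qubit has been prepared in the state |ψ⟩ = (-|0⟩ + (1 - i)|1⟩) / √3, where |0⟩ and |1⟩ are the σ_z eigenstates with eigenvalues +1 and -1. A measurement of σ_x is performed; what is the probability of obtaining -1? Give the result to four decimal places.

0.8333

|-x⟩ = (|0⟩ - |1⟩)/√2, so ⟨-x|ψ⟩ = (-2 + i) / (√2·√3).
P = |-2 + i|² / 6 = 5/6.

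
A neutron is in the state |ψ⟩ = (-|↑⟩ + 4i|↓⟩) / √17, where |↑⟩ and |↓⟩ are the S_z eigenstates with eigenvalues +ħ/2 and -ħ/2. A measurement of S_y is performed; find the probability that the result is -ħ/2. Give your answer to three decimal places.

0.735

|-y⟩ = (|↑⟩ - i|↓⟩)/√2, so ⟨-y|ψ⟩ = (-5) / (√2·√17).
P = |-5|² / 34 = 25/34.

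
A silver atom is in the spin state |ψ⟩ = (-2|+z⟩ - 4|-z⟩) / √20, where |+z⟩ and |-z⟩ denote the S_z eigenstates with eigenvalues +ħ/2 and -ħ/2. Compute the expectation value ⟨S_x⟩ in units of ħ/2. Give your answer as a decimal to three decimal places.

⟨σ_x⟩ = 2 Re(a* b)/(|a|²+|b|²) with a = -2, b = -4.
a* b = 8, so ⟨σ_x⟩ = 16/20.
⟨S_x⟩ = (ħ/2)·⟨σ_x⟩.

0.800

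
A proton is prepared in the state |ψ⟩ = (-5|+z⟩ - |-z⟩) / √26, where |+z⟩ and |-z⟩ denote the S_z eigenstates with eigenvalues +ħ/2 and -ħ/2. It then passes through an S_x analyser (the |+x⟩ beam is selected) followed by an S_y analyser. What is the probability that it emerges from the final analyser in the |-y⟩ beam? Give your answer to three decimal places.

First analyser (S_x): P(|+x⟩) = |⟨+x|ψ⟩|² = 36/52.
After stage 1 the state is |+x⟩; P(|-y⟩) = |⟨-y|+x⟩|² = 1/2.
Joint probability = 36/52 × 1/2 = 0.346.

0.346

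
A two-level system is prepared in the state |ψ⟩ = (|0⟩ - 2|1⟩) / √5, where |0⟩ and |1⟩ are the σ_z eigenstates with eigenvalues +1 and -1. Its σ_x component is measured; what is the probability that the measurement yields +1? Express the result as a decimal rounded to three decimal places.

|+x⟩ = (|0⟩ + |1⟩)/√2, so ⟨+x|ψ⟩ = (-1) / (√2·√5).
P = |-1|² / 10 = 1/10.

0.100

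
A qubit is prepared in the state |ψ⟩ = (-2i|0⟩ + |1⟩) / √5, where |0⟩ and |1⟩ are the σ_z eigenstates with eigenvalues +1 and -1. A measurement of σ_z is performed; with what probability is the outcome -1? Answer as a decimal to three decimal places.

The -1 outcome corresponds to |1⟩. Its amplitude in |ψ⟩ is 1/√5.
P = |1|² / 5 = 1/5.

0.200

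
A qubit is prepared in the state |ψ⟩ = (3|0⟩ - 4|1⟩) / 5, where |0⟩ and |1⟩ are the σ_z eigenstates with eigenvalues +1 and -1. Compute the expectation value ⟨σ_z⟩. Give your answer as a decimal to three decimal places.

-0.280

⟨σ_z⟩ = |a|² - |b|² divided by |a|²+|b|², with a, b the |0⟩, |1⟩ amplitudes.
= (9 - 16)/25 = -7/25.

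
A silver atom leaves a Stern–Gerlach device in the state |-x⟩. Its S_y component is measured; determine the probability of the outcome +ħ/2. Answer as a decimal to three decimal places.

0.500

In the S_z basis, |-x⟩ = (|+z⟩ - |-z⟩)/√2 and |+y⟩ = (|+z⟩ + i|-z⟩)/√2.
|⟨+y|-x⟩|² = 1/2.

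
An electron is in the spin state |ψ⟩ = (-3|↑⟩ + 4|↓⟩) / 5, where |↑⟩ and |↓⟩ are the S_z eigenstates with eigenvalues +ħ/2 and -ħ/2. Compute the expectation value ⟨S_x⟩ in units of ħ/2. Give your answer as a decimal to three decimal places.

⟨σ_x⟩ = 2 Re(a* b)/(|a|²+|b|²) with a = -3, b = 4.
a* b = -12, so ⟨σ_x⟩ = -24/25.
⟨S_x⟩ = (ħ/2)·⟨σ_x⟩.

-0.960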